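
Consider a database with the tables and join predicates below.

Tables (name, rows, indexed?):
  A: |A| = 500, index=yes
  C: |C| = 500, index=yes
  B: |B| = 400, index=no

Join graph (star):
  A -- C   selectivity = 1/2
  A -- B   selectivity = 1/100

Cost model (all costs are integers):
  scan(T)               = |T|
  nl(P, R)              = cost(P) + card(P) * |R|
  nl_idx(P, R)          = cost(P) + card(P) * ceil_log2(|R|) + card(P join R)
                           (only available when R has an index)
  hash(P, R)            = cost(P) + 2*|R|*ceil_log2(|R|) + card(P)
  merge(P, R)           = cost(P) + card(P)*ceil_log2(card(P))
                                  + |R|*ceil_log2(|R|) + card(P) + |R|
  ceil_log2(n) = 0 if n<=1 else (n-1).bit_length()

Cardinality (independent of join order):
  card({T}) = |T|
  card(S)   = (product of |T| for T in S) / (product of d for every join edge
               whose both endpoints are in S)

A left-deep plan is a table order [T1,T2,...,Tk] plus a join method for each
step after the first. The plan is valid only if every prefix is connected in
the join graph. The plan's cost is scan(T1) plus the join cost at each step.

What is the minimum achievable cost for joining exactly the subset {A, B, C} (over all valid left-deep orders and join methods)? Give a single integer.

Selinger DP over subsets of {A,B,C}:
  {A}: scan cost=500, card=500
  {C}: scan cost=500, card=500
  {B}: scan cost=400, card=400
  {AC}: card=125000; try (C,hash)→10000, (A,hash)→10000, (C,merge)→10500, (A,merge)→10500, (C,nl_idx)→130000, (A,nl_idx)→130000 …(+2); best=10000 via (C,hash)
  {AB}: card=2000; try (A,nl_idx)→6000, (B,hash)→8200, (A,merge)→9400, (B,merge)→9500, (A,hash)→9800, (A,nl)→200400 …(+1); best=6000 via (A,nl_idx)
  {ABC}: card=500000; try (C,hash)→17000, (C,merge)→35000, (B,hash)→142200, (C,nl_idx)→524000, (C,nl)→1006000, (B,merge)→2264000 …(+1); best=17000 via (C,hash)

17000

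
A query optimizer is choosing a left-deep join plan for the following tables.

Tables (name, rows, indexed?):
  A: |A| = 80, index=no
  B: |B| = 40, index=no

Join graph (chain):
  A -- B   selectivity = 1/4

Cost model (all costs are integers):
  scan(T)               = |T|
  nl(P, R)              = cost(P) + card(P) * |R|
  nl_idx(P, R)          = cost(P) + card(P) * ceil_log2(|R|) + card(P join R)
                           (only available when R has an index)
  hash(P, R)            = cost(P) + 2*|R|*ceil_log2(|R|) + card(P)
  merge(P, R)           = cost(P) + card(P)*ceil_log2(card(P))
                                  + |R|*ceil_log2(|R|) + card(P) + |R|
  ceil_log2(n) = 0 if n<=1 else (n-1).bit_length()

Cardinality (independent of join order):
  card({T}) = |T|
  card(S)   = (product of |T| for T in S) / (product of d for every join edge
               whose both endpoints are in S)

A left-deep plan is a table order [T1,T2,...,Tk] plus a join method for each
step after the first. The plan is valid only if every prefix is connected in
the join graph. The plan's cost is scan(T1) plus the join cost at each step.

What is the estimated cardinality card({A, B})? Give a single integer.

800

Tables in S: A(80), B(40)
Edges inside S: A-B(d=4)
numerator = 80 * 40 = 3200
denominator = 4 = 4
card(S) = 3200 / 4 = 800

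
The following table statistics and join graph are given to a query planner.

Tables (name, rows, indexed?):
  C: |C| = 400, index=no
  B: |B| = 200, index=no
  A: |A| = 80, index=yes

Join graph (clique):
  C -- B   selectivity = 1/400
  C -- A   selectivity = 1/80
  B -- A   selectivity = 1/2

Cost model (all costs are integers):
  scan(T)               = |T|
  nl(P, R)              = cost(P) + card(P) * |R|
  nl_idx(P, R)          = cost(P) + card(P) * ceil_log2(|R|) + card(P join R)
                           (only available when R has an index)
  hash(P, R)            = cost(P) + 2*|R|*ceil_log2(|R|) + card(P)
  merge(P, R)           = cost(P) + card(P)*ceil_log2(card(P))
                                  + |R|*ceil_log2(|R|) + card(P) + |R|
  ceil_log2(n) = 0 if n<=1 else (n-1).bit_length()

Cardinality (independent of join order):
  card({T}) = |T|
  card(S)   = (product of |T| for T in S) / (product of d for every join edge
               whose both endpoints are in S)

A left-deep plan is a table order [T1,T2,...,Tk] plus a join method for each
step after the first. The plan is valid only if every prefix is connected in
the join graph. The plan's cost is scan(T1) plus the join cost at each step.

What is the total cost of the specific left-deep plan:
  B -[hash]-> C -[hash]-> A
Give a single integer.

8920

step 1: scan B: cost=200, card=200
step 2: join C via hash
    card(P join C) = 200*400/(400) = 200
    cost = 200 + 2*400*9 + 200 = 7600
step 3: join A via hash
    card(P join A) = 200*80/(80*2) = 100
    cost = 7600 + 2*80*7 + 200 = 8920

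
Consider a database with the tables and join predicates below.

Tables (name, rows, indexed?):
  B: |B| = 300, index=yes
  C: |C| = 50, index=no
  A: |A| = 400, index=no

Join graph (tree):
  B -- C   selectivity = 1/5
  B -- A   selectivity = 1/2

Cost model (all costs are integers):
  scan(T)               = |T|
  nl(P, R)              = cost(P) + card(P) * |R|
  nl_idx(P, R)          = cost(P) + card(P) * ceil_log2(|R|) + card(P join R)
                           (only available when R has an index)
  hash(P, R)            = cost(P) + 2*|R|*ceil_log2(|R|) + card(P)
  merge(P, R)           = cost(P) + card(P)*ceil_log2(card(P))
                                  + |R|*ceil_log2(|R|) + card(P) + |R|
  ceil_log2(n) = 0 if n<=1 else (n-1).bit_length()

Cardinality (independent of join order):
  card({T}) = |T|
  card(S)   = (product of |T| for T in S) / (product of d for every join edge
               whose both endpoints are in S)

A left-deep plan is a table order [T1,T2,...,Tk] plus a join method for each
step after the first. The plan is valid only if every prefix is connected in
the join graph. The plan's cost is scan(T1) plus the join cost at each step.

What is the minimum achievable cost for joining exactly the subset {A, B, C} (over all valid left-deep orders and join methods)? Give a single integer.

11400

Selinger DP over subsets of {A,B,C}:
  {B}: scan cost=300, card=300
  {C}: scan cost=50, card=50
  {A}: scan cost=400, card=400
  {BC}: card=3000; try (C,hash)→1200, (B,merge)→3400, (B,nl_idx)→3500, (C,merge)→3650, (B,hash)→5500, (B,nl)→15050 …(+1); best=1200 via (C,hash)
  {AB}: card=60000; try (B,hash)→6200, (A,merge)→7300, (B,merge)→7400, (A,hash)→7800, (B,nl_idx)→64000, (A,nl)→120300 …(+1); best=6200 via (B,hash)
  {ABC}: card=600000; try (A,hash)→11400, (A,merge)→44200, (C,hash)→66800, (C,merge)→1026550, (A,nl)→1201200, (C,nl)→3006200; best=11400 via (A,hash)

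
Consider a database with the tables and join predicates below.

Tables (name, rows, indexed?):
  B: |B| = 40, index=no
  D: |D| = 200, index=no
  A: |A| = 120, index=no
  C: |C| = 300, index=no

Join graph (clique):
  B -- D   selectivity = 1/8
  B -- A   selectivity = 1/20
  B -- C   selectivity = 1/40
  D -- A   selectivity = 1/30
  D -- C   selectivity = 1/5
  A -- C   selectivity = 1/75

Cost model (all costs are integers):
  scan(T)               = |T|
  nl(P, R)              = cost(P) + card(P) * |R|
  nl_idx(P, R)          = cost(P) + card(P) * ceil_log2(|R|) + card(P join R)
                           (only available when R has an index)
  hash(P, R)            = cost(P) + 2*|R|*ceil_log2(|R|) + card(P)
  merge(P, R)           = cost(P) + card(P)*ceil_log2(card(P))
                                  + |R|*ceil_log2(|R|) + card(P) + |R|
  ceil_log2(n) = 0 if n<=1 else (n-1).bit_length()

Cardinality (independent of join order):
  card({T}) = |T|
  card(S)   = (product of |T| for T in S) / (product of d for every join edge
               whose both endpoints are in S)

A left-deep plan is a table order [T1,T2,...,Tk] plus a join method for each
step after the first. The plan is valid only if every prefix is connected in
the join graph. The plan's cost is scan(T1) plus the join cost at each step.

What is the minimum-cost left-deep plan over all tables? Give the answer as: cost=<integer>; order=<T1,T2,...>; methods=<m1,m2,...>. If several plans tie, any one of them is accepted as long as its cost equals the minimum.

cost=5004; order=C,B,A,D; methods=hash,hash,merge

Selinger DP (subsets sized 1..n):
  {B}: scan cost=40, card=40
  {D}: scan cost=200, card=200
  {A}: scan cost=120, card=120
  {C}: scan cost=300, card=300
  {BD}: card=1000; try (B,hash)→880, (D,merge)→2120, (B,merge)→2280, (D,hash)→3280, (D,nl)→8040, (B,nl)→8200; best=880 via (B,hash)
  {AB}: card=240; try (B,hash)→720, (A,merge)→1280, (B,merge)→1360, (A,hash)→1760, (A,nl)→4840, (B,nl)→4920; best=720 via (B,hash)
  {BC}: card=300; try (B,hash)→1080, (C,merge)→3320, (B,merge)→3580, (C,hash)→5480, (C,nl)→12040, (B,nl)→12300; best=1080 via (B,hash)
  {AD}: card=800; try (A,hash)→2080, (D,merge)→2880, (A,merge)→2960, (D,hash)→3440, (D,nl)→24120, (A,nl)→24200; best=2080 via (A,hash)
  {CD}: card=12000; try (D,hash)→3800, (C,merge)→5000, (D,merge)→5100, (C,hash)→5800, (C,nl)→60200, (D,nl)→60300; best=3800 via (D,hash)
  {AC}: card=480; try (A,hash)→2280, (C,merge)→4080, (A,merge)→4260, (C,hash)→5640, (C,nl)→36120, (A,nl)→36300; best=2280 via (A,hash)
  {ABD}: card=200; try (B,hash)→3360, (A,hash)→3560, (D,hash)→4160, (D,merge)→4680, (B,merge)→11160, (A,merge)→12840 …(+3); best=3360 via (B,hash)
  {BCD}: card=1500; try (D,hash)→4580, (D,merge)→5880, (C,hash)→7280, (C,merge)→14880, (B,hash)→16280, (D,nl)→61080 …(+3); best=4580 via (D,hash)
  {ABC}: card=24; try (A,hash)→3060, (B,hash)→3240, (A,merge)→5040, (C,merge)→5880, (C,hash)→6360, (B,merge)→7360 …(+3); best=3060 via (A,hash)
  {ACD}: card=640; try (D,hash)→5960, (C,hash)→8280, (D,merge)→8880, (C,merge)→13880, (A,hash)→17480, (D,nl)→98280 …(+3); best=5960 via (D,hash)
  {ABCD}: card=4; try (D,merge)→5004, (D,hash)→6284, (B,hash)→7080, (A,hash)→7760, (D,nl)→7860, (C,merge)→8160 …(+6); best=5004 via (D,merge)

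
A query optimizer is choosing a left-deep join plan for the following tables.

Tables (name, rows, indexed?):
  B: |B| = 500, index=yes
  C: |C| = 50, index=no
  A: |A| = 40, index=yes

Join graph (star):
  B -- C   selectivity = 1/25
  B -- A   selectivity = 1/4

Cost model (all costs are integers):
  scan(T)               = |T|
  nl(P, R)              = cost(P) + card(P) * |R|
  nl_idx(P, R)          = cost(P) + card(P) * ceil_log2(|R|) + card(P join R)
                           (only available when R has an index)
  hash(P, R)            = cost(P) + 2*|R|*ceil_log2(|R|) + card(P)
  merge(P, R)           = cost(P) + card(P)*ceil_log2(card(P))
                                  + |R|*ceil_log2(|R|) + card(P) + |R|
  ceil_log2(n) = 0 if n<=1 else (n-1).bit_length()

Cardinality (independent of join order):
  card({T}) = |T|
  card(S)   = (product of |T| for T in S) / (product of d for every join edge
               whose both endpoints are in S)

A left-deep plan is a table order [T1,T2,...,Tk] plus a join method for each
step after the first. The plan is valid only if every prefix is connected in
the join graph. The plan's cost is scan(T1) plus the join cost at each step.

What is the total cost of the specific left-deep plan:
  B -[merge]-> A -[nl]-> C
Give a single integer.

255780

step 1: scan B: cost=500, card=500
step 2: join A via merge
    card(P join A) = 500*40/(4) = 5000
    cost = 500 + 500*9 + 40*6 + 500 + 40 = 5780
step 3: join C via nl
    card(P join C) = 5000*50/(25) = 10000
    cost = 5780 + 5000*50 = 255780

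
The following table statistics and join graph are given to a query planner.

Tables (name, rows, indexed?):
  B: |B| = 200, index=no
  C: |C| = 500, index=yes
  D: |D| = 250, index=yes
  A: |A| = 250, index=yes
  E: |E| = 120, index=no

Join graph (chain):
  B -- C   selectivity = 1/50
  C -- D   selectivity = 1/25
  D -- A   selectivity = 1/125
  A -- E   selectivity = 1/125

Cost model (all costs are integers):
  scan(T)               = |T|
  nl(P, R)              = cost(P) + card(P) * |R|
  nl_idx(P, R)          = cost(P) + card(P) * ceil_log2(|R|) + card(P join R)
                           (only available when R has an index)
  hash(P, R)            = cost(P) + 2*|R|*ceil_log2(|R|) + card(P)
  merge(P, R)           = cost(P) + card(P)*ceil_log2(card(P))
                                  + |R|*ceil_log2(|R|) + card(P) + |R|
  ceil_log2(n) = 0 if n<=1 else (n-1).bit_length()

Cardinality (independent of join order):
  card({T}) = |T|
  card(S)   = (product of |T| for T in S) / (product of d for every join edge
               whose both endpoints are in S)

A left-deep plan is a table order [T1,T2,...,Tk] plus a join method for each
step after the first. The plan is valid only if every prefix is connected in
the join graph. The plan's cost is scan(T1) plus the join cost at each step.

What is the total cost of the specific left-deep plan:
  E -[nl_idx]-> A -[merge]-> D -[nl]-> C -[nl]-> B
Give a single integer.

2165730

step 1: scan E: cost=120, card=120
step 2: join A via nl_idx
    card(P join A) = 120*250/(125) = 240
    cost = 120 + 120*8 + 240 = 1320
step 3: join D via merge
    card(P join D) = 240*250/(125) = 480
    cost = 1320 + 240*8 + 250*8 + 240 + 250 = 5730
step 4: join C via nl
    card(P join C) = 480*500/(25) = 9600
    cost = 5730 + 480*500 = 245730
step 5: join B via nl
    card(P join B) = 9600*200/(50) = 38400
    cost = 245730 + 9600*200 = 2165730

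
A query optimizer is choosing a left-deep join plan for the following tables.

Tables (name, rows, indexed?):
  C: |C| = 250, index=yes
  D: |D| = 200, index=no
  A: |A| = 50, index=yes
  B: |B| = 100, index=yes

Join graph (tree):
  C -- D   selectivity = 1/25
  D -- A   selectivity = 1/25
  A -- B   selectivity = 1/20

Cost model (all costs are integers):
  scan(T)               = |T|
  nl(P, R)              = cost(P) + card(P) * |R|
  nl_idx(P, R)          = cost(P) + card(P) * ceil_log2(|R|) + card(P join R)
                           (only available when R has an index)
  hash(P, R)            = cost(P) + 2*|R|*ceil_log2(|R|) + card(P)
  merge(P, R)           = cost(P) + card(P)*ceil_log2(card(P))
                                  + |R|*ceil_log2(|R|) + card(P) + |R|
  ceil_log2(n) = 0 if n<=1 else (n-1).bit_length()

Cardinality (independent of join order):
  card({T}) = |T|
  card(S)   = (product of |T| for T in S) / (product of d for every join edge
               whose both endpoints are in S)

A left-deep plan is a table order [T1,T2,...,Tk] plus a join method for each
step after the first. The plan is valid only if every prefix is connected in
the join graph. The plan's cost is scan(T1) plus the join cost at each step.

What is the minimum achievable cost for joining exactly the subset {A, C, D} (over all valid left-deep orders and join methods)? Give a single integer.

5400

Selinger DP over subsets of {A,C,D}:
  {C}: scan cost=250, card=250
  {D}: scan cost=200, card=200
  {A}: scan cost=50, card=50
  {CD}: card=2000; try (D,hash)→3700, (C,nl_idx)→3800, (C,merge)→4250, (D,merge)→4300, (C,hash)→4400, (C,nl)→50200 …(+1); best=3700 via (D,hash)
  {AD}: card=400; try (A,hash)→1000, (A,nl_idx)→1800, (D,merge)→2200, (A,merge)→2350, (D,hash)→3300, (D,nl)→10050 …(+1); best=1000 via (A,hash)
  {ACD}: card=4000; try (C,hash)→5400, (A,hash)→6300, (C,merge)→7250, (C,nl_idx)→8200, (A,nl_idx)→19700, (A,merge)→28050 …(+2); best=5400 via (C,hash)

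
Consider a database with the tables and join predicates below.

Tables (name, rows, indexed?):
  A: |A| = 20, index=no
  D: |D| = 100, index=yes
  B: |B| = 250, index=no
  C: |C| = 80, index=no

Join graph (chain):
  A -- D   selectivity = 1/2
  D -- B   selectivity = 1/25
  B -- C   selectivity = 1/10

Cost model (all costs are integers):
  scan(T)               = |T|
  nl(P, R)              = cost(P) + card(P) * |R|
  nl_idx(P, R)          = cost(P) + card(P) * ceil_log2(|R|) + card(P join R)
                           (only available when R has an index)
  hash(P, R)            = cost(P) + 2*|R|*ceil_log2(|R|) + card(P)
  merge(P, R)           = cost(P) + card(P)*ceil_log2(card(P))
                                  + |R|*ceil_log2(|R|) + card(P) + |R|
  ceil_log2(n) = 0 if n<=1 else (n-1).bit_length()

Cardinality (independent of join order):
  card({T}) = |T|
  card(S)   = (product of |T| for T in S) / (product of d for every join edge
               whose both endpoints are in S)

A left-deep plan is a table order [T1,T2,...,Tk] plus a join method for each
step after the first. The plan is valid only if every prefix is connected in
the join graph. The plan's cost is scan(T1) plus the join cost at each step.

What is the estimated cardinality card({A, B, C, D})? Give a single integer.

Tables in S: A(20), B(250), C(80), D(100)
Edges inside S: A-D(d=2), D-B(d=25), B-C(d=10)
numerator = 20 * 250 * 80 * 100 = 40000000
denominator = 2 * 25 * 10 = 500
card(S) = 40000000 / 500 = 80000

80000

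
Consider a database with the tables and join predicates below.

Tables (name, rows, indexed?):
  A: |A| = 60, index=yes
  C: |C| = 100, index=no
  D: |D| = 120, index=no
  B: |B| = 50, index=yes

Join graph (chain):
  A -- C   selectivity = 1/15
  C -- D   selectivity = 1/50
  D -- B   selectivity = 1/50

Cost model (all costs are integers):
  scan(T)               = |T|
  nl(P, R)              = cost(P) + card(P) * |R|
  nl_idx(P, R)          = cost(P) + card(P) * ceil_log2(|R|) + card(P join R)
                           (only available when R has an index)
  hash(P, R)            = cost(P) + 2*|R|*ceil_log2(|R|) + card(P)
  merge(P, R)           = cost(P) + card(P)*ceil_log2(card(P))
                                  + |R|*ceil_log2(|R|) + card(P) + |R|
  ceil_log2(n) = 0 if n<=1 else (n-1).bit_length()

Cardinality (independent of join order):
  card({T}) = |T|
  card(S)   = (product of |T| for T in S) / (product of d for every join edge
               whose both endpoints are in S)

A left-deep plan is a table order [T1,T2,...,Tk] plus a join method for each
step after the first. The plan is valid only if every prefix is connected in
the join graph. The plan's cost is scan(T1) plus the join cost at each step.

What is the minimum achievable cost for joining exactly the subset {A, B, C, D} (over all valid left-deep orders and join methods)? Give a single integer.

Selinger DP over subsets of {A,B,C,D}:
  {A}: scan cost=60, card=60
  {C}: scan cost=100, card=100
  {D}: scan cost=120, card=120
  {B}: scan cost=50, card=50
  {AC}: card=400; try (A,hash)→920, (A,nl_idx)→1100, (C,merge)→1280, (A,merge)→1320, (C,hash)→1520, (C,nl)→6060 …(+1); best=920 via (A,hash)
  {CD}: card=240; try (C,hash)→1640, (D,merge)→1860, (D,hash)→1880, (C,merge)→1880, (D,nl)→12100, (C,nl)→12120; best=1640 via (C,hash)
  {BD}: card=120; try (B,hash)→840, (B,nl_idx)→960, (D,merge)→1360, (B,merge)→1430, (D,hash)→1780, (D,nl)→6050 …(+1); best=840 via (B,hash)
  {ACD}: card=960; try (A,hash)→2600, (D,hash)→3000, (A,nl_idx)→4040, (A,merge)→4220, (D,merge)→5880, (A,nl)→16040 …(+1); best=2600 via (A,hash)
  {BCD}: card=240; try (C,hash)→2360, (B,hash)→2480, (C,merge)→2600, (B,nl_idx)→3320, (B,merge)→4150, (C,nl)→12840 …(+1); best=2360 via (C,hash)
  {ABCD}: card=960; try (A,hash)→3320, (B,hash)→4160, (A,nl_idx)→4760, (A,merge)→4940, (B,nl_idx)→9320, (B,merge)→13510 …(+2); best=3320 via (A,hash)

3320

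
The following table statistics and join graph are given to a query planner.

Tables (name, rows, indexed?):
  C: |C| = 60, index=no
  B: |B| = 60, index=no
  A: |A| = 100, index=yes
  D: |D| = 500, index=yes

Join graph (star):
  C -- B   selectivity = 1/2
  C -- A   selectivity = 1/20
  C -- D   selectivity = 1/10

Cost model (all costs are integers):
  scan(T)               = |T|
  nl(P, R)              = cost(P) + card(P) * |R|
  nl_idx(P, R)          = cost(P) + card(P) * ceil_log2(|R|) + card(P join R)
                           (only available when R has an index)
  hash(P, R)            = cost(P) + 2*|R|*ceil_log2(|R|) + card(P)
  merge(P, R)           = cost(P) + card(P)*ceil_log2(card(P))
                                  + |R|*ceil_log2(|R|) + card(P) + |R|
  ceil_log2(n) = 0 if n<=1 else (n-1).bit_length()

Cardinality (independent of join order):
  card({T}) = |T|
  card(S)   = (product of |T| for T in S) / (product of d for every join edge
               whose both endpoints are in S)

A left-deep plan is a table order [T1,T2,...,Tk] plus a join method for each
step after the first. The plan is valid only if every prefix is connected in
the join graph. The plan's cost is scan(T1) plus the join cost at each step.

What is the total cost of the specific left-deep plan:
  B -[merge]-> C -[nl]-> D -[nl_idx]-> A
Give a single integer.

1980900

step 1: scan B: cost=60, card=60
step 2: join C via merge
    card(P join C) = 60*60/(2) = 1800
    cost = 60 + 60*6 + 60*6 + 60 + 60 = 900
step 3: join D via nl
    card(P join D) = 1800*500/(10) = 90000
    cost = 900 + 1800*500 = 900900
step 4: join A via nl_idx
    card(P join A) = 90000*100/(20) = 450000
    cost = 900900 + 90000*7 + 450000 = 1980900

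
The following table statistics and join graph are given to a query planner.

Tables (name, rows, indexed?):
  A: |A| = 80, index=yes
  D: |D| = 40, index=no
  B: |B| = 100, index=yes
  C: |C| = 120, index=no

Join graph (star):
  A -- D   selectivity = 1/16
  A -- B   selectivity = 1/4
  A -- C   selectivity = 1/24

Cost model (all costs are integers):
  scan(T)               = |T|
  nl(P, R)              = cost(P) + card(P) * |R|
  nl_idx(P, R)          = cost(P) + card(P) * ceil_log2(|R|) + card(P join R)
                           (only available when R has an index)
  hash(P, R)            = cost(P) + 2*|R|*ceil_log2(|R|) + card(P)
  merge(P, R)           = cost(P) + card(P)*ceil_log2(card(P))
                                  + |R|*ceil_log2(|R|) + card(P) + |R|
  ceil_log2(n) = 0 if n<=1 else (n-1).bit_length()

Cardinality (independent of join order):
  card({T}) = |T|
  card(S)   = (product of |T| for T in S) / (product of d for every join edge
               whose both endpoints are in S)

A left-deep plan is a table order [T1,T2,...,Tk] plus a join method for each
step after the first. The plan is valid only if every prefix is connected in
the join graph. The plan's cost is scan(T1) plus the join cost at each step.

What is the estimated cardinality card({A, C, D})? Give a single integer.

Tables in S: A(80), C(120), D(40)
Edges inside S: A-D(d=16), A-C(d=24)
numerator = 80 * 120 * 40 = 384000
denominator = 16 * 24 = 384
card(S) = 384000 / 384 = 1000

1000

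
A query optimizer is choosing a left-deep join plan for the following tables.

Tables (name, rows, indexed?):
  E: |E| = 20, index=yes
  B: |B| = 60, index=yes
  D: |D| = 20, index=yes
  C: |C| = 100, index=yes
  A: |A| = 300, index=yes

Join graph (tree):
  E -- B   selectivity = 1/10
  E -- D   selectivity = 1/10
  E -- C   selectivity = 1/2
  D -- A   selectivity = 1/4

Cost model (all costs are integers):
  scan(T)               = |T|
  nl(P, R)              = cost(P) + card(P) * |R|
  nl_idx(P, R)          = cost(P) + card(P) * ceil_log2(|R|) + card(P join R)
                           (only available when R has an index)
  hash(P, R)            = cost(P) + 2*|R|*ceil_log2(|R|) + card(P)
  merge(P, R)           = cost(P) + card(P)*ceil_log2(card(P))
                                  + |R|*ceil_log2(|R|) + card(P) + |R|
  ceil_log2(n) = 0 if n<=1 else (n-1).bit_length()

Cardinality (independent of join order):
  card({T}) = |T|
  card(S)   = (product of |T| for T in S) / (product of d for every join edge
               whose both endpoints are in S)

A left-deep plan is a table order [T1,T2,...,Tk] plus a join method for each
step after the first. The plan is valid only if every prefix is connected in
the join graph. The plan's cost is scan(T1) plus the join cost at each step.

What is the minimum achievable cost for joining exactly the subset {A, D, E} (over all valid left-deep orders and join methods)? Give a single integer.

2500

Selinger DP over subsets of {A,D,E}:
  {E}: scan cost=20, card=20
  {D}: scan cost=20, card=20
  {A}: scan cost=300, card=300
  {DE}: card=40; try (E,nl_idx)→160, (D,nl_idx)→160, (E,hash)→240, (D,hash)→240, (E,merge)→260, (D,merge)→260 …(+2); best=160 via (E,nl_idx)
  {AD}: card=1500; try (D,hash)→800, (A,nl_idx)→1700, (A,merge)→3140, (D,nl_idx)→3300, (D,merge)→3420, (A,hash)→5440 …(+2); best=800 via (D,hash)
  {ADE}: card=3000; try (E,hash)→2500, (A,merge)→3440, (A,nl_idx)→3520, (A,hash)→5600, (E,nl_idx)→11300, (A,nl)→12160 …(+2); best=2500 via (E,hash)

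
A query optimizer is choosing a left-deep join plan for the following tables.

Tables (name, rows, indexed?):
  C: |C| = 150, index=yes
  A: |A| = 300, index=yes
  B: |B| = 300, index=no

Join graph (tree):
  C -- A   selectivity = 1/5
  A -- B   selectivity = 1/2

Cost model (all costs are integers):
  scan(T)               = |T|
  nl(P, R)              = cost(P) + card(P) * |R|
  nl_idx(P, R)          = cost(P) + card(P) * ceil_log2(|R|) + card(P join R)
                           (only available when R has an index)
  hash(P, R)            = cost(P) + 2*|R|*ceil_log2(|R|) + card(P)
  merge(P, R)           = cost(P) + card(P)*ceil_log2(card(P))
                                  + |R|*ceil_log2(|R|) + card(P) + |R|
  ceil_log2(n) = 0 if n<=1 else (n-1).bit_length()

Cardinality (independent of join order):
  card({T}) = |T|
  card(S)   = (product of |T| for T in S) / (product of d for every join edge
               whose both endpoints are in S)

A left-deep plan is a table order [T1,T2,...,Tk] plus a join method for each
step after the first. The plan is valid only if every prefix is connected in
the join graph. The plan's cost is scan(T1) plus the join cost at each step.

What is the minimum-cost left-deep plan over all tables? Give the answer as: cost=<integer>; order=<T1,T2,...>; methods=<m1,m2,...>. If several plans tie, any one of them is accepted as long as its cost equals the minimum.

Selinger DP (subsets sized 1..n):
  {C}: scan cost=150, card=150
  {A}: scan cost=300, card=300
  {B}: scan cost=300, card=300
  {AC}: card=9000; try (C,hash)→3000, (A,merge)→4500, (C,merge)→4650, (A,hash)→5700, (A,nl_idx)→10500, (C,nl_idx)→11700 …(+2); best=3000 via (C,hash)
  {AB}: card=45000; try (B,hash)→6000, (A,hash)→6000, (B,merge)→6300, (A,merge)→6300, (A,nl_idx)→48000, (B,nl)→90300 …(+1); best=6000 via (B,hash)
  {ABC}: card=1350000; try (B,hash)→17400, (C,hash)→53400, (B,merge)→141000, (C,merge)→772350, (C,nl_idx)→1716000, (B,nl)→2703000 …(+1); best=17400 via (B,hash)

cost=17400; order=A,C,B; methods=hash,hash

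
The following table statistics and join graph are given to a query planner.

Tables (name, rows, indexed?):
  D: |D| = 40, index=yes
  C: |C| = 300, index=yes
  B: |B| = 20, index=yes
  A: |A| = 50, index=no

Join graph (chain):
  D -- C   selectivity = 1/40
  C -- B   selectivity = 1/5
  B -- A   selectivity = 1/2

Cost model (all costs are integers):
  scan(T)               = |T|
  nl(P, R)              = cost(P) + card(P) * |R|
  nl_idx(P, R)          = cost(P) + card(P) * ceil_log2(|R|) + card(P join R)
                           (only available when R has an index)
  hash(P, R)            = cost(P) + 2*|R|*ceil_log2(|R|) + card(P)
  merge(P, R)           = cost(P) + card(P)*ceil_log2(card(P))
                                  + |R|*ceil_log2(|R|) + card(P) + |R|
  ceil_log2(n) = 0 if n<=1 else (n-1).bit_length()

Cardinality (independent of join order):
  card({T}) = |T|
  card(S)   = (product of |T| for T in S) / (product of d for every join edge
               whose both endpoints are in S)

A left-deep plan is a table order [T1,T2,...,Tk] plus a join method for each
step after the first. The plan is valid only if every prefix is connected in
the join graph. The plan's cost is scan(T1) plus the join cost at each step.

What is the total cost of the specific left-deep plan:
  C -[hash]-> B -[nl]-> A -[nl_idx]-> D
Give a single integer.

step 1: scan C: cost=300, card=300
step 2: join B via hash
    card(P join B) = 300*20/(5) = 1200
    cost = 300 + 2*20*5 + 300 = 800
step 3: join A via nl
    card(P join A) = 1200*50/(2) = 30000
    cost = 800 + 1200*50 = 60800
step 4: join D via nl_idx
    card(P join D) = 30000*40/(40) = 30000
    cost = 60800 + 30000*6 + 30000 = 270800

270800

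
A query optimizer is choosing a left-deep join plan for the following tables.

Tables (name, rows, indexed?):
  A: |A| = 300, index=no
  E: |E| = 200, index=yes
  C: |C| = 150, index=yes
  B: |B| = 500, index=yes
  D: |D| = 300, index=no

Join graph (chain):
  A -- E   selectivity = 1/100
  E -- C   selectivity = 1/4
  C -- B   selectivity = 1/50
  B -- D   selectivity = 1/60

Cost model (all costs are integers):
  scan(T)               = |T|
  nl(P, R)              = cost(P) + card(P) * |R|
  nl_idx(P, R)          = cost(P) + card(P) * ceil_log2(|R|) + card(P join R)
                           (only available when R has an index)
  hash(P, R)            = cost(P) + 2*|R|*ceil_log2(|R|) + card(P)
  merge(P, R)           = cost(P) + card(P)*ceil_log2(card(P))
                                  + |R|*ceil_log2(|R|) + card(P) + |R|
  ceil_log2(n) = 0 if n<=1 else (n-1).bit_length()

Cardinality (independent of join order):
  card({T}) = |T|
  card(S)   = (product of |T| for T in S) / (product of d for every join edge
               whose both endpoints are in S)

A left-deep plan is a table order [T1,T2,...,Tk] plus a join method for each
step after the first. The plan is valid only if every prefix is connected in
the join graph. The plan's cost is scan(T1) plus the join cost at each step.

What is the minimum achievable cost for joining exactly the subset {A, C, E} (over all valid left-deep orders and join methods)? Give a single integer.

Selinger DP over subsets of {A,C,E}:
  {A}: scan cost=300, card=300
  {E}: scan cost=200, card=200
  {C}: scan cost=150, card=150
  {AE}: card=600; try (E,nl_idx)→3300, (E,hash)→3800, (A,merge)→5000, (E,merge)→5100, (A,hash)→5800, (A,nl)→60200 …(+1); best=3300 via (E,nl_idx)
  {CE}: card=7500; try (C,hash)→2800, (E,merge)→3300, (C,merge)→3350, (E,hash)→3500, (E,nl_idx)→8850, (C,nl_idx)→9300 …(+2); best=2800 via (C,hash)
  {ACE}: card=22500; try (C,hash)→6300, (C,merge)→11250, (A,hash)→15700, (C,nl_idx)→30600, (C,nl)→93300, (A,merge)→110800 …(+1); best=6300 via (C,hash)

6300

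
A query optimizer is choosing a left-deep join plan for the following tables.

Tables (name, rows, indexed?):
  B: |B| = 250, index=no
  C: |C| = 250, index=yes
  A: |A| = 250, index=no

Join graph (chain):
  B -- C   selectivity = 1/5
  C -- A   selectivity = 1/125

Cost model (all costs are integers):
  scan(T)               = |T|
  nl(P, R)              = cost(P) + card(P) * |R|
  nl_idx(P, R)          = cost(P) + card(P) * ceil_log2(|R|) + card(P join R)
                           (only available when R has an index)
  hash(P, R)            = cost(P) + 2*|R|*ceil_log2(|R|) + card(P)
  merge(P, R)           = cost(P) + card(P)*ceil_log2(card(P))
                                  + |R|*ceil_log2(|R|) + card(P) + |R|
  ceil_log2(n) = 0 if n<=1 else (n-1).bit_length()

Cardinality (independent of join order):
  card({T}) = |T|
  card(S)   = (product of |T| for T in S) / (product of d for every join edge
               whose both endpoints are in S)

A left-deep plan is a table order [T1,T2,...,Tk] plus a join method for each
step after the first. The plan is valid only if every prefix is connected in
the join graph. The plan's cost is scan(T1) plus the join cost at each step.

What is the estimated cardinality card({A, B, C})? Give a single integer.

25000

Tables in S: A(250), B(250), C(250)
Edges inside S: B-C(d=5), C-A(d=125)
numerator = 250 * 250 * 250 = 15625000
denominator = 5 * 125 = 625
card(S) = 15625000 / 625 = 25000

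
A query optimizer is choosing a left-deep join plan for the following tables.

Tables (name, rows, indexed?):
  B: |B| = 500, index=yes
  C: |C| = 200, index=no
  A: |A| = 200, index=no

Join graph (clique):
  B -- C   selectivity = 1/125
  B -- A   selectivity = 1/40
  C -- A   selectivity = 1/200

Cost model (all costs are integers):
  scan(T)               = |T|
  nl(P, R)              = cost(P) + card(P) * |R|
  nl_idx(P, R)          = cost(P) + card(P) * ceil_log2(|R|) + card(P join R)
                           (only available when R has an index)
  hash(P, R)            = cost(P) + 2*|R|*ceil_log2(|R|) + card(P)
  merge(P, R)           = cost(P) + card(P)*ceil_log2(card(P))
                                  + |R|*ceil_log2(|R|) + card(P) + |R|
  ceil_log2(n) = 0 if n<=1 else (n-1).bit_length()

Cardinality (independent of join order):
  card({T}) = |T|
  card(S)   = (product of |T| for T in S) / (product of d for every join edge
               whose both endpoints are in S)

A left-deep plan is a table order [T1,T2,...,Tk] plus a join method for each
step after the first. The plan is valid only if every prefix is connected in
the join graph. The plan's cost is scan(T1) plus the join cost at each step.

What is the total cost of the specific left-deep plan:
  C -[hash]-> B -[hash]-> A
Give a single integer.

step 1: scan C: cost=200, card=200
step 2: join B via hash
    card(P join B) = 200*500/(125) = 800
    cost = 200 + 2*500*9 + 200 = 9400
step 3: join A via hash
    card(P join A) = 800*200/(40*200) = 20
    cost = 9400 + 2*200*8 + 800 = 13400

13400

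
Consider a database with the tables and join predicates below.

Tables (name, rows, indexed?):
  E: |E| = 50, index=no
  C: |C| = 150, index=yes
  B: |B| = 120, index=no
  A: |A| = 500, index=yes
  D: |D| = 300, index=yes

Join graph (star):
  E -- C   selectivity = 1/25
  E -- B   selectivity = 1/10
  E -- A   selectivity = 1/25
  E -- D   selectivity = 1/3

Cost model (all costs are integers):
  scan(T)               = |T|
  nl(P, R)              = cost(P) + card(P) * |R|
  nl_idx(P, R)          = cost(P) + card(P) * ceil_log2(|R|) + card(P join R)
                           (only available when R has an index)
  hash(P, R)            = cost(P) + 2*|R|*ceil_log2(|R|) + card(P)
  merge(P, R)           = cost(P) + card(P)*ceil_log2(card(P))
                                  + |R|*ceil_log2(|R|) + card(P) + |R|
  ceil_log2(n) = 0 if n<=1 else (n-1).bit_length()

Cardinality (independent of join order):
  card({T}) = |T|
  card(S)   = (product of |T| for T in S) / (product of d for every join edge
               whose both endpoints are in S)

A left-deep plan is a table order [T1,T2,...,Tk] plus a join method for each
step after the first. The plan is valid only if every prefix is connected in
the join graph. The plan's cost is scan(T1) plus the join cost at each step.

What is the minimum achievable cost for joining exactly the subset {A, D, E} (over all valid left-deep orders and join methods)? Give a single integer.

7900

Selinger DP over subsets of {A,D,E}:
  {E}: scan cost=50, card=50
  {A}: scan cost=500, card=500
  {D}: scan cost=300, card=300
  {AE}: card=1000; try (A,nl_idx)→1500, (E,hash)→1600, (A,merge)→5400, (E,merge)→5850, (A,hash)→9100, (A,nl)→25050 …(+1); best=1500 via (A,nl_idx)
  {DE}: card=5000; try (E,hash)→1200, (D,merge)→3400, (E,merge)→3650, (D,hash)→5500, (D,nl_idx)→5500, (D,nl)→15050 …(+1); best=1200 via (E,hash)
  {ADE}: card=100000; try (D,hash)→7900, (A,hash)→15200, (D,merge)→15500, (A,merge)→76200, (D,nl_idx)→110500, (A,nl_idx)→146200 …(+2); best=7900 via (D,hash)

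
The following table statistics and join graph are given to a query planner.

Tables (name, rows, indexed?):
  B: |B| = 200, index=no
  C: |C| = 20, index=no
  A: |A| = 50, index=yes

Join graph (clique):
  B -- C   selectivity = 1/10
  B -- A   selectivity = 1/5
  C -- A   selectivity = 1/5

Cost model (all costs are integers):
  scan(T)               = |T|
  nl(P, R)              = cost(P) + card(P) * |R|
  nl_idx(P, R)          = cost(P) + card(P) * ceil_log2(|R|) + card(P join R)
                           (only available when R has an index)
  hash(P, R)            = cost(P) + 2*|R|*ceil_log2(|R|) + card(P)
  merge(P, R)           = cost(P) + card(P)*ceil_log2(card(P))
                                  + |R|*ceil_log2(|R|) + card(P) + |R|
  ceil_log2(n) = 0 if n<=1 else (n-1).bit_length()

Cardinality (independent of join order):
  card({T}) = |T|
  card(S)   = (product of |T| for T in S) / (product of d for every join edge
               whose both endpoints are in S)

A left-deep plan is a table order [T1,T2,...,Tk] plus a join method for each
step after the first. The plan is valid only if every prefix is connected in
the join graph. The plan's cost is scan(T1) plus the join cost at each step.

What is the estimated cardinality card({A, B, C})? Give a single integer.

800

Tables in S: A(50), B(200), C(20)
Edges inside S: B-C(d=10), B-A(d=5), C-A(d=5)
numerator = 50 * 200 * 20 = 200000
denominator = 10 * 5 * 5 = 250
card(S) = 200000 / 250 = 800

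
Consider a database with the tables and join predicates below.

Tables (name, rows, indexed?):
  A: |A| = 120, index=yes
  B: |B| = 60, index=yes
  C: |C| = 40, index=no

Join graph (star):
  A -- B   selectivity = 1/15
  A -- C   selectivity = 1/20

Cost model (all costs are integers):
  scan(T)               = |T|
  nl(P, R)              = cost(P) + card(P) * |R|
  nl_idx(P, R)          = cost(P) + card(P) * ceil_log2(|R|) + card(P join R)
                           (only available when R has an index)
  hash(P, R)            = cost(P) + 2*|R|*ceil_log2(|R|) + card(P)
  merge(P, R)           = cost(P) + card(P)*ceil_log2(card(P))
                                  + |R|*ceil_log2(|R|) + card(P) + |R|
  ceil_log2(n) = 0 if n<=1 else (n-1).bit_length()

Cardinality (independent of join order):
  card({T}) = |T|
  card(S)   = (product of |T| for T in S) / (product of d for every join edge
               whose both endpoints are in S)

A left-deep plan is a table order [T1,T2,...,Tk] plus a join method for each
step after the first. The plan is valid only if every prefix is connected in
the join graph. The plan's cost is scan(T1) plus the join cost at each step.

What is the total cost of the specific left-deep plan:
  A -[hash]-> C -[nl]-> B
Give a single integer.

step 1: scan A: cost=120, card=120
step 2: join C via hash
    card(P join C) = 120*40/(20) = 240
    cost = 120 + 2*40*6 + 120 = 720
step 3: join B via nl
    card(P join B) = 240*60/(15) = 960
    cost = 720 + 240*60 = 15120

15120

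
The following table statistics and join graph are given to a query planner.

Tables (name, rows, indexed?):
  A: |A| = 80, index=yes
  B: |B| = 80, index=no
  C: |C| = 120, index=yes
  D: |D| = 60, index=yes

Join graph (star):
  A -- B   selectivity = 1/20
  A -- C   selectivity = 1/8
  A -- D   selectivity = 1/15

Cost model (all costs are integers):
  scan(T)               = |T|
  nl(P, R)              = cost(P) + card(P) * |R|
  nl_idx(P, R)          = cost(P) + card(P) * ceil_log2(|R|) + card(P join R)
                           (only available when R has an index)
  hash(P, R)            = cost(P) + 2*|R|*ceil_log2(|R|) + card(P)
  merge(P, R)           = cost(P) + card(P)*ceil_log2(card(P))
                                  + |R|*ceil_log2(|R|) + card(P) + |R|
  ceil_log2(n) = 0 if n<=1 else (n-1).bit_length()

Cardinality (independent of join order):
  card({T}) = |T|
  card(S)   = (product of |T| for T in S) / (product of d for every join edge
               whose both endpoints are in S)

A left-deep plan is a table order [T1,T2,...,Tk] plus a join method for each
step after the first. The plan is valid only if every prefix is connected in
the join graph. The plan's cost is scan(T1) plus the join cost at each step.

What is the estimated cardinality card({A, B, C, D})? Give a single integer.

19200

Tables in S: A(80), B(80), C(120), D(60)
Edges inside S: A-B(d=20), A-C(d=8), A-D(d=15)
numerator = 80 * 80 * 120 * 60 = 46080000
denominator = 20 * 8 * 15 = 2400
card(S) = 46080000 / 2400 = 19200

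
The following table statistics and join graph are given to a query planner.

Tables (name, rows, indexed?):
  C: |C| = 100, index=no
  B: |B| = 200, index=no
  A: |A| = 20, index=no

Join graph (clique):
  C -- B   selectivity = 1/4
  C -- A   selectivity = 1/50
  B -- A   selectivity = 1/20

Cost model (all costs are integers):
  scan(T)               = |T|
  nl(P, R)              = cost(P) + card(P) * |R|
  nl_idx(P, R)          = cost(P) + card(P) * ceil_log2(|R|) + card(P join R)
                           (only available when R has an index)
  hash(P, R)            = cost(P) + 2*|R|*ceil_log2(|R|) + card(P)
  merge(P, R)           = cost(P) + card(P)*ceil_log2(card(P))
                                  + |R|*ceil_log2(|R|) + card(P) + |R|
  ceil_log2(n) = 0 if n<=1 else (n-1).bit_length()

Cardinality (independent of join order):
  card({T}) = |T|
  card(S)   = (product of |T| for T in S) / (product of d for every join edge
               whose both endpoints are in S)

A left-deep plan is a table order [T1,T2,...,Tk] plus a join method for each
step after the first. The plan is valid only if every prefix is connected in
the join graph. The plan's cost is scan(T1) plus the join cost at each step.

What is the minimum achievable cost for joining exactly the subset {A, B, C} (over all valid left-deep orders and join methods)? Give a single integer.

2200

Selinger DP over subsets of {A,B,C}:
  {C}: scan cost=100, card=100
  {B}: scan cost=200, card=200
  {A}: scan cost=20, card=20
  {BC}: card=5000; try (C,hash)→1800, (B,merge)→2700, (C,merge)→2800, (B,hash)→3400, (B,nl)→20100, (C,nl)→20200; best=1800 via (C,hash)
  {AC}: card=40; try (A,hash)→400, (C,merge)→940, (A,merge)→1020, (C,hash)→1440, (C,nl)→2020, (A,nl)→2100; best=400 via (A,hash)
  {AB}: card=200; try (A,hash)→600, (B,merge)→1940, (A,merge)→2120, (B,hash)→3240, (B,nl)→4020, (A,nl)→4200; best=600 via (A,hash)
  {ABC}: card=100; try (C,hash)→2200, (B,merge)→2480, (C,merge)→3200, (B,hash)→3640, (A,hash)→7000, (B,nl)→8400 …(+3); best=2200 via (C,hash)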